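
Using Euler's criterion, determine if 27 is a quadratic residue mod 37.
By Euler's criterion: 27^{18} ≡ 1 (mod 37). Since this equals 1, 27 is a QR.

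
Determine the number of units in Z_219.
144

Prime factorization: 219 = 3 × 73
Using the formula φ(n) = n × Π(1 - 1/p) for each prime factor p:
φ(219) = 219 × (1 - 1/3) × (1 - 1/73)
φ(219) = 144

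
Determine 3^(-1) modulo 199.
3^(-1) ≡ 133 (mod 199). Verification: 3 × 133 = 399 ≡ 1 (mod 199)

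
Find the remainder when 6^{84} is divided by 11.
By Fermat: 6^{10} ≡ 1 (mod 11). 84 = 8×10 + 4. So 6^{84} ≡ 6^{4} ≡ 9 (mod 11)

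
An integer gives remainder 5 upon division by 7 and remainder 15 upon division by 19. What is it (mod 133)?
M = 7 × 19 = 133. M₁ = 19, y₁ ≡ 3 (mod 7). M₂ = 7, y₂ ≡ 11 (mod 19). n = 5×19×3 + 15×7×11 ≡ 110 (mod 133). The smallest positive such number is 110.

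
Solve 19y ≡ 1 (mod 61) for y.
19^(-1) ≡ 45 (mod 61). Verification: 19 × 45 = 855 ≡ 1 (mod 61)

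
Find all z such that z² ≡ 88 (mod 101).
The square roots of 88 mod 101 are 54 and 47. Verify: 54² = 2916 ≡ 88 (mod 101)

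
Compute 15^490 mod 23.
Using Fermat: 15^{22} ≡ 1 (mod 23). 490 ≡ 6 (mod 22). So 15^{490} ≡ 15^{6} ≡ 13 (mod 23)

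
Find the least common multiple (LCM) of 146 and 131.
19126

First find GCD(146, 131) using the Euclidean algorithm:
146 = 1 × 131 + 15
131 = 8 × 15 + 11
15 = 1 × 11 + 4
11 = 2 × 4 + 3
4 = 1 × 3 + 1
3 = 3 × 1 + 0
GCD(146, 131) = 1

LCM formula: LCM(a, b) = (a × b) / GCD(a, b)
LCM(146, 131) = (146 × 131) / 1
LCM(146, 131) = 19126 / 1
LCM(146, 131) = 19126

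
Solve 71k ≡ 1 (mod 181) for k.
71^(-1) ≡ 51 (mod 181). Verification: 71 × 51 = 3621 ≡ 1 (mod 181)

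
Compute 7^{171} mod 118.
75

Using successive squaring:
Binary expansion of 171: 10101011
Powers of 7 mod 118 (each is the square of the previous):
  7^1 ≡ 7 (mod 118)
  7^2 ≡ 7² = 49 ≡ 49 (mod 118)
  7^4 ≡ 49² = 2401 ≡ 41 (mod 118)
  7^8 ≡ 41² = 1681 ≡ 29 (mod 118)
  7^16 ≡ 29² = 841 ≡ 15 (mod 118)
  7^32 ≡ 15² = 225 ≡ 107 (mod 118)
  7^64 ≡ 107² = 11449 ≡ 3 (mod 118)
  7^128 ≡ 3² = 9 ≡ 9 (mod 118)
171 = 128 + 32 + 8 + 2 + 1, so 7^171 = 7^128 × 7^32 × 7^8 × 7^2 × 7^1 ≡ 9 × 107 × 29 × 49 × 7 (mod 118)
Multiplying step by step:
  9 × 107 = 963 ≡ 19 (mod 118)
  19 × 29 = 551 ≡ 79 (mod 118)
  79 × 49 = 3871 ≡ 95 (mod 118)
  95 × 7 = 665 ≡ 75 (mod 118)
Result: 7^171 ≡ 75 (mod 118)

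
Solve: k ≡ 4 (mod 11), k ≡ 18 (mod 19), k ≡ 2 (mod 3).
M = 11 × 19 × 3 = 627. M₁ = 57, y₁ ≡ 6 (mod 11). M₂ = 33, y₂ ≡ 15 (mod 19). M₃ = 209, y₃ ≡ 2 (mod 3). k = 4×57×6 + 18×33×15 + 2×209×2 ≡ 455 (mod 627)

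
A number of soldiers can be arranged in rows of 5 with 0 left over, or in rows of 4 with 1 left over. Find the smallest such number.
M = 5 × 4 = 20. M₁ = 4, y₁ ≡ 4 (mod 5). M₂ = 5, y₂ ≡ 1 (mod 4). r = 0×4×4 + 1×5×1 ≡ 5 (mod 20). The smallest positive such number is 5.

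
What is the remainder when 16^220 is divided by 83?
Using Fermat: 16^{82} ≡ 1 (mod 83). 220 ≡ 56 (mod 82). So 16^{220} ≡ 16^{56} ≡ 23 (mod 83)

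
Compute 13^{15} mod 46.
41

Using successive squaring:
Binary expansion of 15: 1111
Powers of 13 mod 46 (each is the square of the previous):
  13^1 ≡ 13 (mod 46)
  13^2 ≡ 13² = 169 ≡ 31 (mod 46)
  13^4 ≡ 31² = 961 ≡ 41 (mod 46)
  13^8 ≡ 41² = 1681 ≡ 25 (mod 46)
15 = 8 + 4 + 2 + 1, so 13^15 = 13^8 × 13^4 × 13^2 × 13^1 ≡ 25 × 41 × 31 × 13 (mod 46)
Multiplying step by step:
  25 × 41 = 1025 ≡ 13 (mod 46)
  13 × 31 = 403 ≡ 35 (mod 46)
  35 × 13 = 455 ≡ 41 (mod 46)
Result: 13^15 ≡ 41 (mod 46)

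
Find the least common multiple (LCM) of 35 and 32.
1120

First find GCD(35, 32) using the Euclidean algorithm:
35 = 1 × 32 + 3
32 = 10 × 3 + 2
3 = 1 × 2 + 1
2 = 2 × 1 + 0
GCD(35, 32) = 1

LCM formula: LCM(a, b) = (a × b) / GCD(a, b)
LCM(35, 32) = (35 × 32) / 1
LCM(35, 32) = 1120 / 1
LCM(35, 32) = 1120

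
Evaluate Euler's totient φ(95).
72

Prime factorization: 95 = 5 × 19
Using the formula φ(n) = n × Π(1 - 1/p) for each prime factor p:
φ(95) = 95 × (1 - 1/5) × (1 - 1/19)
φ(95) = 72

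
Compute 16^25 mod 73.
Using repeated squaring. 25 = 16 + 8 + 1 (binary 11001). Repeated squaring mod 73: 16^1 ≡ 16; 16^2 ≡ 16² = 256 ≡ 37; 16^4 ≡ 37² = 1369 ≡ 55; 16^8 ≡ 55² = 3025 ≡ 32; 16^16 ≡ 32² = 1024 ≡ 2. Multiply: 16^25 = 16^16 × 16^8 × 16^1 ≡ 2 × 32 × 16 (mod 73): 2 × 32 = 64 ≡ 64; 64 × 16 = 1024 ≡ 2. So 16^25 ≡ 2 (mod 73).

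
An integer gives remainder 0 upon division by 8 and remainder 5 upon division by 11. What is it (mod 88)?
M = 8 × 11 = 88. M₁ = 11, y₁ ≡ 3 (mod 8). M₂ = 8, y₂ ≡ 7 (mod 11). k = 0×11×3 + 5×8×7 ≡ 16 (mod 88). The smallest positive such number is 16.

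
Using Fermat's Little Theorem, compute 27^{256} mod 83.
10

By Fermat's Little Theorem, a^(p-1) ≡ 1 (mod p) for prime p and gcd(a, p) = 1
Here p = 83, so 27^82 ≡ 1 (mod 83)
We can reduce the exponent: 256 mod 82 = 10
So 27^256 ≡ 27^10 (mod 83)
Computing: 27^10 mod 83 = 10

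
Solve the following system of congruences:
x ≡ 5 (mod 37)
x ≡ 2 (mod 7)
79

Using the Chinese Remainder Theorem:
M = product of moduli = 259
For equation 1: M_1 = 7, 7 ≡ 7 (mod 37), inverse of 7 mod 37 is 16 (check: 7 × 16 = 112 ≡ 1 (mod 37))
For equation 2: M_2 = 37, 37 ≡ 2 (mod 7), inverse of 37 mod 7 is 4 (check: 2 × 4 = 8 ≡ 1 (mod 7))
Combine: x ≡ Σ r_i×M_i×(M_i⁻¹ mod m_i) = 5×7×16 + 2×37×4 = 560 + 296 = 856
856 mod 259 = 79
x ≡ 79 (mod 259)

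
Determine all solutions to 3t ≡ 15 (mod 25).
5

Since gcd(3, 25) = 1 divides 15, a solution exists.
Multiply both sides by the inverse of 3 mod 25:
  3^(-1) mod 25 = 17
  x ≡ 17 × 15 ≡ 255 ≡ 5 (mod 25)
Verification: 3 × 5 = 15 = 0 × 25 + 15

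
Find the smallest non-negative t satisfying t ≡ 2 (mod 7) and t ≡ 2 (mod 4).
M = 7 × 4 = 28. M₁ = 4, y₁ ≡ 2 (mod 7). M₂ = 7, y₂ ≡ 3 (mod 4). t = 2×4×2 + 2×7×3 ≡ 2 (mod 28)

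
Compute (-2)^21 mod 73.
Using repeated squaring. (-2) ≡ 71 (mod 73). 21 = 16 + 4 + 1 (binary 10101). Repeated squaring mod 73: 71^1 ≡ 71; 71^2 ≡ 71² = 5041 ≡ 4; 71^4 ≡ 4² = 16 ≡ 16; 71^8 ≡ 16² = 256 ≡ 37; 71^16 ≡ 37² = 1369 ≡ 55. Multiply: (-2)^21 ≡ 71^16 × 71^4 × 71^1 ≡ 55 × 16 × 71 (mod 73): 55 × 16 = 880 ≡ 4; 4 × 71 = 284 ≡ 65. So (-2)^21 ≡ 65 (mod 73).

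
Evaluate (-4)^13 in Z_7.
Using Fermat: (-4)^{6} ≡ 1 (mod 7). 13 ≡ 1 (mod 6). So (-4)^{13} ≡ (-4)^{1} ≡ 3 (mod 7)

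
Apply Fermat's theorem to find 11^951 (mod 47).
By Fermat: 11^{46} ≡ 1 (mod 47). 951 ≡ 31 (mod 46). So 11^{951} ≡ 11^{31} ≡ 35 (mod 47)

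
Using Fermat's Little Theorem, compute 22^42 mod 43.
By Fermat's Little Theorem, 22^{42} ≡ 1 (mod 43) since 43 is prime and gcd(22, 43) = 1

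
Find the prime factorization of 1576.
2^3 × 197

Divide by primes starting from smallest:
1576 ÷ 2 = 788
788 ÷ 2 = 394
394 ÷ 2 = 197
197 ÷ 197 = 1

1576 = 2^3 × 197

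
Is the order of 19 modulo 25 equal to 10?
Yes, ord_25(19) = 10.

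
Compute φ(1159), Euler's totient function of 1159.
1080

Prime factorization: 1159 = 19 × 61
Using the formula φ(n) = n × Π(1 - 1/p) for each prime factor p:
φ(1159) = 1159 × (1 - 1/19) × (1 - 1/61)
φ(1159) = 1080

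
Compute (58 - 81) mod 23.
0

(58 - 81) = -23
-23 mod 23 = 0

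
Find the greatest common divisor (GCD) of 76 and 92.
4

Using the Euclidean algorithm:
76 = 0 × 92 + 76
92 = 1 × 76 + 16
76 = 4 × 16 + 12
16 = 1 × 12 + 4
12 = 3 × 4 + 0

GCD(76, 92) = 4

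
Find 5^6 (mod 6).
6 = 4 + 2 (binary 110). Repeated squaring mod 6: 5^1 ≡ 5; 5^2 ≡ 5² = 25 ≡ 1; 5^4 ≡ 1² = 1 ≡ 1. Multiply: 5^6 = 5^4 × 5^2 ≡ 1 × 1 (mod 6): 1 × 1 = 1 ≡ 1. So 5^6 ≡ 1 (mod 6).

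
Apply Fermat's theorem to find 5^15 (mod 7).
By Fermat: 5^{6} ≡ 1 (mod 7). 15 = 2×6 + 3. So 5^{15} ≡ 5^{3} ≡ 6 (mod 7)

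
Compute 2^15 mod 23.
Using repeated squaring. 15 = 8 + 4 + 2 + 1 (binary 1111). Repeated squaring mod 23: 2^1 ≡ 2; 2^2 ≡ 2² = 4 ≡ 4; 2^4 ≡ 4² = 16 ≡ 16; 2^8 ≡ 16² = 256 ≡ 3. Multiply: 2^15 = 2^8 × 2^4 × 2^2 × 2^1 ≡ 3 × 16 × 4 × 2 (mod 23): 3 × 16 = 48 ≡ 2; 2 × 4 = 8 ≡ 8; 8 × 2 = 16 ≡ 16. So 2^15 ≡ 16 (mod 23).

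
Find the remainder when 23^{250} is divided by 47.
By Fermat: 23^{46} ≡ 1 (mod 47). 250 = 5×46 + 20. So 23^{250} ≡ 23^{20} ≡ 8 (mod 47)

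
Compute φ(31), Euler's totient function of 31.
30

Prime factorization: 31 = 31
Using the formula φ(n) = n × Π(1 - 1/p) for each prime factor p:
φ(31) = 31 × (1 - 1/31)
φ(31) = 30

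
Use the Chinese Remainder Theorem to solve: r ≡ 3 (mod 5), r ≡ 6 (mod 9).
M = 5 × 9 = 45. M₁ = 9, y₁ ≡ 4 (mod 5). M₂ = 5, y₂ ≡ 2 (mod 9). r = 3×9×4 + 6×5×2 ≡ 33 (mod 45)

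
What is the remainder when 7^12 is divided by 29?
Using repeated squaring. 12 = 8 + 4 (binary 1100). Repeated squaring mod 29: 7^1 ≡ 7; 7^2 ≡ 7² = 49 ≡ 20; 7^4 ≡ 20² = 400 ≡ 23; 7^8 ≡ 23² = 529 ≡ 7. Multiply: 7^12 = 7^8 × 7^4 ≡ 7 × 23 (mod 29): 7 × 23 = 161 ≡ 16. So 7^12 ≡ 16 (mod 29).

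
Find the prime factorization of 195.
3 × 5 × 13

Divide by primes starting from smallest:
195 ÷ 3 = 65
65 ÷ 5 = 13
13 ÷ 13 = 1

195 = 3 × 5 × 13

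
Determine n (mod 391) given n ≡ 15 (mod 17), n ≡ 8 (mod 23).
100

Using the Chinese Remainder Theorem:
M = product of moduli = 391
For equation 1: M_1 = 23, 23 ≡ 6 (mod 17), inverse of 23 mod 17 is 3 (check: 6 × 3 = 18 ≡ 1 (mod 17))
For equation 2: M_2 = 17, 17 ≡ 17 (mod 23), inverse of 17 mod 23 is 19 (check: 17 × 19 = 323 ≡ 1 (mod 23))
Combine: n ≡ Σ r_i×M_i×(M_i⁻¹ mod m_i) = 15×23×3 + 8×17×19 = 1035 + 2584 = 3619
3619 mod 391 = 100
n ≡ 100 (mod 391)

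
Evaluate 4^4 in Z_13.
4 = 4 (binary 100). Repeated squaring mod 13: 4^1 ≡ 4; 4^2 ≡ 4² = 16 ≡ 3; 4^4 ≡ 3² = 9 ≡ 9. So 4^4 ≡ 9 (mod 13).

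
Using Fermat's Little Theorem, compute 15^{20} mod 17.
16

By Fermat's Little Theorem, a^(p-1) ≡ 1 (mod p) for prime p and gcd(a, p) = 1
Here p = 17, so 15^16 ≡ 1 (mod 17)
We can reduce the exponent: 20 mod 16 = 4
So 15^20 ≡ 15^4 (mod 17)
Computing: 15^4 mod 17 = 16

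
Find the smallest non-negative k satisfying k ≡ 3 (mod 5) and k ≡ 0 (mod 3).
M = 5 × 3 = 15. M₁ = 3, y₁ ≡ 2 (mod 5). M₂ = 5, y₂ ≡ 2 (mod 3). k = 3×3×2 + 0×5×2 ≡ 3 (mod 15)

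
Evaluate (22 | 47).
(22/47) = 22^{23} mod 47 = -1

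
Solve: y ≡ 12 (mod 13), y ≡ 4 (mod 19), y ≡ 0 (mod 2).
M = 13 × 19 × 2 = 494. M₁ = 38, y₁ ≡ 12 (mod 13). M₂ = 26, y₂ ≡ 11 (mod 19). M₃ = 247, y₃ ≡ 1 (mod 2). y = 12×38×12 + 4×26×11 + 0×247×1 ≡ 194 (mod 494)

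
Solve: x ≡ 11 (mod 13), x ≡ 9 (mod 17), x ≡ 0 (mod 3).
M = 13 × 17 × 3 = 663. M₁ = 51, y₁ ≡ 12 (mod 13). M₂ = 39, y₂ ≡ 7 (mod 17). M₃ = 221, y₃ ≡ 2 (mod 3). x = 11×51×12 + 9×39×7 + 0×221×2 ≡ 570 (mod 663)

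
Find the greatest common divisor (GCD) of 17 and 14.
1

Using the Euclidean algorithm:
17 = 1 × 14 + 3
14 = 4 × 3 + 2
3 = 1 × 2 + 1
2 = 2 × 1 + 0

GCD(17, 14) = 1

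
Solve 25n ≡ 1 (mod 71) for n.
54

Using Extended Euclidean Algorithm:
gcd(25, 71) = 1
Bezout coefficients: 25 × -17 + 71 × 6 = 1
So 25 × -17 ≡ 1 (mod 71)
The inverse is -17 mod 71 = 54
Verification: 25 × 54 = 1350 = 19 × 71 + 1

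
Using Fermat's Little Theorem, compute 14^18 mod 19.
By Fermat's Little Theorem, 14^{18} ≡ 1 (mod 19) since 19 is prime and gcd(14, 19) = 1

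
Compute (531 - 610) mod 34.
23

(531 - 610) = -79
-79 mod 34 = 23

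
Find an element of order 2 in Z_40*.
9 has order 2 mod 40 since 9^{2} ≡ 1 (mod 40) and no smaller power works.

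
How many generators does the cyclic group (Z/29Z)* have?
12

The number of primitive roots modulo p is φ(p-1) = φ(28)
φ(28) = 12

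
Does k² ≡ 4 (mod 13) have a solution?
By Euler's criterion: 4^{6} ≡ 1 (mod 13). Since this equals 1, 4 is a QR.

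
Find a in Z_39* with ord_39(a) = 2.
14 has order 2 mod 39 since 14^{2} ≡ 1 (mod 39) and no smaller power works.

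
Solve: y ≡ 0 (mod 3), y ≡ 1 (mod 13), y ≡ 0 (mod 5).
M = 3 × 13 × 5 = 195. M₁ = 65, y₁ ≡ 2 (mod 3). M₂ = 15, y₂ ≡ 7 (mod 13). M₃ = 39, y₃ ≡ 4 (mod 5). y = 0×65×2 + 1×15×7 + 0×39×4 ≡ 105 (mod 195)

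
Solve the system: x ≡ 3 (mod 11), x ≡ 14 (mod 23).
M = 11 × 23 = 253. M₁ = 23, y₁ ≡ 1 (mod 11). M₂ = 11, y₂ ≡ 21 (mod 23). x = 3×23×1 + 14×11×21 ≡ 14 (mod 253)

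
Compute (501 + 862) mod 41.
10

(501 + 862) = 1363
1363 mod 41 = 10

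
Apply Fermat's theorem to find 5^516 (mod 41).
By Fermat: 5^{40} ≡ 1 (mod 41). 516 ≡ 36 (mod 40). So 5^{516} ≡ 5^{36} ≡ 37 (mod 41)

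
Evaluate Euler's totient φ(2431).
1920

Prime factorization: 2431 = 11 × 13 × 17
Using the formula φ(n) = n × Π(1 - 1/p) for each prime factor p:
φ(2431) = 2431 × (1 - 1/11) × (1 - 1/13) × (1 - 1/17)
φ(2431) = 1920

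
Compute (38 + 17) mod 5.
0

(38 + 17) = 55
55 mod 5 = 0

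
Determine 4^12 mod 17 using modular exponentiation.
Using repeated squaring. 12 = 8 + 4 (binary 1100). Repeated squaring mod 17: 4^1 ≡ 4; 4^2 ≡ 4² = 16 ≡ 16; 4^4 ≡ 16² = 256 ≡ 1; 4^8 ≡ 1² = 1 ≡ 1. Multiply: 4^12 = 4^8 × 4^4 ≡ 1 × 1 (mod 17): 1 × 1 = 1 ≡ 1. So 4^12 ≡ 1 (mod 17).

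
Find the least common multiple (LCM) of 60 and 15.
60

First find GCD(60, 15) using the Euclidean algorithm:
60 = 4 × 15 + 0
GCD(60, 15) = 15

LCM formula: LCM(a, b) = (a × b) / GCD(a, b)
LCM(60, 15) = (60 × 15) / 15
LCM(60, 15) = 900 / 15
LCM(60, 15) = 60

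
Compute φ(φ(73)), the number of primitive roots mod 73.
Number of primitive roots mod 73 = φ(72) = 24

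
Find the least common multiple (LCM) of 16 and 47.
752

First find GCD(16, 47) using the Euclidean algorithm:
16 = 0 × 47 + 16
47 = 2 × 16 + 15
16 = 1 × 15 + 1
15 = 15 × 1 + 0
GCD(16, 47) = 1

LCM formula: LCM(a, b) = (a × b) / GCD(a, b)
LCM(16, 47) = (16 × 47) / 1
LCM(16, 47) = 752 / 1
LCM(16, 47) = 752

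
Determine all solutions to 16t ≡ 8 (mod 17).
9

Since gcd(16, 17) = 1 divides 8, a solution exists.
Multiply both sides by the inverse of 16 mod 17:
  16^(-1) mod 17 = 16
  x ≡ 16 × 8 ≡ 128 ≡ 9 (mod 17)
Verification: 16 × 9 = 144 = 8 × 17 + 8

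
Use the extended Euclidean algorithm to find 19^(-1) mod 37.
Extended GCD: 19(2) + 37(-1) = 1. So 19^(-1) ≡ 2 ≡ 2 (mod 37). Verify: 19 × 2 = 38 ≡ 1 (mod 37)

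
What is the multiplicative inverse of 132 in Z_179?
132^(-1) ≡ 99 (mod 179). Verification: 132 × 99 = 13068 ≡ 1 (mod 179)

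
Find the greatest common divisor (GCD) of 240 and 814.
2

Using the Euclidean algorithm:
240 = 0 × 814 + 240
814 = 3 × 240 + 94
240 = 2 × 94 + 52
94 = 1 × 52 + 42
52 = 1 × 42 + 10
42 = 4 × 10 + 2
10 = 5 × 2 + 0

GCD(240, 814) = 2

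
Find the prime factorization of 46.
2 × 23

Divide by primes starting from smallest:
46 ÷ 2 = 23
23 ÷ 23 = 1

46 = 2 × 23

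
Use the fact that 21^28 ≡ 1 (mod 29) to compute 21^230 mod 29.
By Fermat: 21^{28} ≡ 1 (mod 29). 230 = 8×28 + 6. So 21^{230} ≡ 21^{6} ≡ 13 (mod 29)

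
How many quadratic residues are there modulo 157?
For prime 157, there are (p-1)/2 = (157-1)/2 = 78 quadratic residues (excluding 0).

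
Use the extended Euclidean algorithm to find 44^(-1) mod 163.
Extended GCD: 44(63) + 163(-17) = 1. So 44^(-1) ≡ 63 ≡ 63 (mod 163). Verify: 44 × 63 = 2772 ≡ 1 (mod 163)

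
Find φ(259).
216

Prime factorization: 259 = 7 × 37
Using the formula φ(n) = n × Π(1 - 1/p) for each prime factor p:
φ(259) = 259 × (1 - 1/7) × (1 - 1/37)
φ(259) = 216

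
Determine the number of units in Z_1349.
1260

Prime factorization: 1349 = 19 × 71
Using the formula φ(n) = n × Π(1 - 1/p) for each prime factor p:
φ(1349) = 1349 × (1 - 1/19) × (1 - 1/71)
φ(1349) = 1260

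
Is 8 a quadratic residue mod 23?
By Euler's criterion: 8^{11} ≡ 1 (mod 23). Since this equals 1, 8 is a QR.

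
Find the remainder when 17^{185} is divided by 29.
By Fermat: 17^{28} ≡ 1 (mod 29). 185 = 6×28 + 17. So 17^{185} ≡ 17^{17} ≡ 17 (mod 29)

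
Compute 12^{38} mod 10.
4

Using successive squaring:
Binary expansion of 38: 100110
Powers of 12 mod 10 (each is the square of the previous):
  12^1 ≡ 2 (mod 10)
  12^2 ≡ 2² = 4 ≡ 4 (mod 10)
  12^4 ≡ 4² = 16 ≡ 6 (mod 10)
  12^8 ≡ 6² = 36 ≡ 6 (mod 10)
  12^16 ≡ 6² = 36 ≡ 6 (mod 10)
  12^32 ≡ 6² = 36 ≡ 6 (mod 10)
38 = 32 + 4 + 2, so 12^38 = 12^32 × 12^4 × 12^2 ≡ 6 × 6 × 4 (mod 10)
Multiplying step by step:
  6 × 6 = 36 ≡ 6 (mod 10)
  6 × 4 = 24 ≡ 4 (mod 10)
Result: 12^38 ≡ 4 (mod 10)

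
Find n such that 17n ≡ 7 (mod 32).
23

Since gcd(17, 32) = 1 divides 7, a solution exists.
Multiply both sides by the inverse of 17 mod 32:
  17^(-1) mod 32 = 17
  x ≡ 17 × 7 ≡ 119 ≡ 23 (mod 32)
Verification: 17 × 23 = 391 = 12 × 32 + 7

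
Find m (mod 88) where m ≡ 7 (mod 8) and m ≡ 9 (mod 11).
M = 8 × 11 = 88. M₁ = 11, y₁ ≡ 3 (mod 8). M₂ = 8, y₂ ≡ 7 (mod 11). m = 7×11×3 + 9×8×7 ≡ 31 (mod 88)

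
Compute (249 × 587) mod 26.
17

(249 × 587) = 146163
146163 mod 26 = 17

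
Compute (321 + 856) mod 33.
22

(321 + 856) = 1177
1177 mod 33 = 22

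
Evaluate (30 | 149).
(30/149) = 30^{74} mod 149 = 1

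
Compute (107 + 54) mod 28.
21

(107 + 54) = 161
161 mod 28 = 21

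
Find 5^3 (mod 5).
5 ≡ 0 (mod 5). 3 = 2 + 1 (binary 11). Repeated squaring mod 5: 0^1 ≡ 0; 0^2 ≡ 0² = 0 ≡ 0. Multiply: 5^3 ≡ 0^2 × 0^1 ≡ 0 × 0 (mod 5): 0 × 0 = 0 ≡ 0. So 5^3 ≡ 0 (mod 5).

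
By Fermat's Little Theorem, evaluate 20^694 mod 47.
By Fermat: 20^{46} ≡ 1 (mod 47). 694 ≡ 4 (mod 46). So 20^{694} ≡ 20^{4} ≡ 12 (mod 47)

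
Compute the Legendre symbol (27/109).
(27/109) = 27^{54} mod 109 = 1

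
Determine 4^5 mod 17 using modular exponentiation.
5 = 4 + 1 (binary 101). Repeated squaring mod 17: 4^1 ≡ 4; 4^2 ≡ 4² = 16 ≡ 16; 4^4 ≡ 16² = 256 ≡ 1. Multiply: 4^5 = 4^4 × 4^1 ≡ 1 × 4 (mod 17): 1 × 4 = 4 ≡ 4. So 4^5 ≡ 4 (mod 17).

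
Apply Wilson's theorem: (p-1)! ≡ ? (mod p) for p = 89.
By Wilson's theorem, (88)! ≡ -1 ≡ 88 (mod 89)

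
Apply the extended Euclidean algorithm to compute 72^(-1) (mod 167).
Extended GCD: 72(58) + 167(-25) = 1. So 72^(-1) ≡ 58 ≡ 58 (mod 167). Verify: 72 × 58 = 4176 ≡ 1 (mod 167)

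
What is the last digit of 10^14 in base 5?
Using repeated squaring. 10 ≡ 0 (mod 5). 14 = 8 + 4 + 2 (binary 1110). Repeated squaring mod 5: 0^1 ≡ 0; 0^2 ≡ 0² = 0 ≡ 0; 0^4 ≡ 0² = 0 ≡ 0; 0^8 ≡ 0² = 0 ≡ 0. Multiply: 10^14 ≡ 0^8 × 0^4 × 0^2 ≡ 0 × 0 × 0 (mod 5): 0 × 0 = 0 ≡ 0; 0 × 0 = 0 ≡ 0. So 10^14 ≡ 0 (mod 5).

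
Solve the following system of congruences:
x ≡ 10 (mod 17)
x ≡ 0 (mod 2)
10

Using the Chinese Remainder Theorem:
M = product of moduli = 34
For equation 1: M_1 = 2, 2 ≡ 2 (mod 17), inverse of 2 mod 17 is 9 (check: 2 × 9 = 18 ≡ 1 (mod 17))
For equation 2: M_2 = 17, 17 ≡ 1 (mod 2), inverse of 17 mod 2 is 1 (check: 1 × 1 = 1 ≡ 1 (mod 2))
Combine: x ≡ Σ r_i×M_i×(M_i⁻¹ mod m_i) = 10×2×9 + 0×17×1 = 180 + 0 = 180
180 mod 34 = 10
x ≡ 10 (mod 34)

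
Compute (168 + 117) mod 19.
0

(168 + 117) = 285
285 mod 19 = 0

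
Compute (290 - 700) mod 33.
19

(290 - 700) = -410
-410 mod 33 = 19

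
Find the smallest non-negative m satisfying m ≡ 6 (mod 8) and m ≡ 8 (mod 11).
M = 8 × 11 = 88. M₁ = 11, y₁ ≡ 3 (mod 8). M₂ = 8, y₂ ≡ 7 (mod 11). m = 6×11×3 + 8×8×7 ≡ 30 (mod 88)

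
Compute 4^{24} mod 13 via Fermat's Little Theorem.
1

By Fermat's Little Theorem, a^(p-1) ≡ 1 (mod p) for prime p and gcd(a, p) = 1
Here p = 13, so 4^12 ≡ 1 (mod 13)
We can reduce the exponent: 24 mod 12 = 0
So 4^24 ≡ 4^0 (mod 13)
Computing: 4^0 mod 13 = 1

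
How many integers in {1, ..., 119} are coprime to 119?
96

Prime factorization: 119 = 7 × 17
Using the formula φ(n) = n × Π(1 - 1/p) for each prime factor p:
φ(119) = 119 × (1 - 1/7) × (1 - 1/17)
φ(119) = 96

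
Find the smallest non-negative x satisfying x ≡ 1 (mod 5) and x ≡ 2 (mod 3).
M = 5 × 3 = 15. M₁ = 3, y₁ ≡ 2 (mod 5). M₂ = 5, y₂ ≡ 2 (mod 3). x = 1×3×2 + 2×5×2 ≡ 11 (mod 15)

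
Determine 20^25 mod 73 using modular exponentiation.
Using repeated squaring. 25 = 16 + 8 + 1 (binary 11001). Repeated squaring mod 73: 20^1 ≡ 20; 20^2 ≡ 20² = 400 ≡ 35; 20^4 ≡ 35² = 1225 ≡ 57; 20^8 ≡ 57² = 3249 ≡ 37; 20^16 ≡ 37² = 1369 ≡ 55. Multiply: 20^25 = 20^16 × 20^8 × 20^1 ≡ 55 × 37 × 20 (mod 73): 55 × 37 = 2035 ≡ 64; 64 × 20 = 1280 ≡ 39. So 20^25 ≡ 39 (mod 73).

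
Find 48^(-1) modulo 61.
14

Using Extended Euclidean Algorithm:
gcd(48, 61) = 1
Bezout coefficients: 48 × 14 + 61 × -11 = 1
So 48 × 14 ≡ 1 (mod 61)
The inverse is 14 mod 61 = 14
Verification: 48 × 14 = 672 = 11 × 61 + 1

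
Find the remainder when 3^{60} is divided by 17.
By Fermat: 3^{16} ≡ 1 (mod 17). 60 = 3×16 + 12. So 3^{60} ≡ 3^{12} ≡ 4 (mod 17)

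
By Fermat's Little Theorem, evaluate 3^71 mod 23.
By Fermat: 3^{22} ≡ 1 (mod 23). 71 = 3×22 + 5. So 3^{71} ≡ 3^{5} ≡ 13 (mod 23)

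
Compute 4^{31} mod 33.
4

Using successive squaring:
Binary expansion of 31: 11111
Powers of 4 mod 33 (each is the square of the previous):
  4^1 ≡ 4 (mod 33)
  4^2 ≡ 4² = 16 ≡ 16 (mod 33)
  4^4 ≡ 16² = 256 ≡ 25 (mod 33)
  4^8 ≡ 25² = 625 ≡ 31 (mod 33)
  4^16 ≡ 31² = 961 ≡ 4 (mod 33)
31 = 16 + 8 + 4 + 2 + 1, so 4^31 = 4^16 × 4^8 × 4^4 × 4^2 × 4^1 ≡ 4 × 31 × 25 × 16 × 4 (mod 33)
Multiplying step by step:
  4 × 31 = 124 ≡ 25 (mod 33)
  25 × 25 = 625 ≡ 31 (mod 33)
  31 × 16 = 496 ≡ 1 (mod 33)
  1 × 4 = 4 ≡ 4 (mod 33)
Result: 4^31 ≡ 4 (mod 33)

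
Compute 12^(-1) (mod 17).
12^(-1) ≡ 10 (mod 17). Verification: 12 × 10 = 120 ≡ 1 (mod 17)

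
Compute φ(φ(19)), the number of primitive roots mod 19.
Number of primitive roots mod 19 = φ(18) = 6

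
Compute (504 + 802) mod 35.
11

(504 + 802) = 1306
1306 mod 35 = 11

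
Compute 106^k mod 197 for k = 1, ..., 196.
g^1, g^2, ..., g^{196} mod 197: {106, 7, 151, 49, 72, 146, 110, 37, 179, 62, 71, 40, 103, 83, 130, 187, 122, 127, 66, 101, 68, 116, 82, 24, 180, 168, 78, 191, 152, 155, 79, 100, 159, 109, 128, 172, 108, 22, 165, 154, 170, 93, 8, 60, 56, 26, 195, 182, 183, 92, 99, 53, 102, 174, 123, 36, 73, 55, 117, 188, 31, 134, 20, 150, 140, 65, 192, 61, 162, 33, 149, 34, 58, 41, 12, 90, 84, 39, 194, 76, 176, 138, 50, 178, 153, 64, 86, 54, 11, 181, 77, 85, 145, 4, 30, 28, 13, 196, 91, 190, 46, 148, 125, 51, 87, 160, 18, 135, 126, 157, 94, 114, 67, 10, 75, 70, 131, 96, 129, 81, 115, 173, 17, 29, 119, 6, 45, 42, 118, 97, 38, 88, 69, 25, 89, 175, 32, 43, 27, 104, 189, 137, 141, 171, 2, 15, 14, 105, 98, 144, 95, 23, 74, 161, 124, 142, 80, 9, 166, 63, 177, 47, 57, 132, 5, 136, 35, 164, 48, 163, 139, 156, 185, 107, 113, 158, 3, 121, 21, 59, 147, 19, 44, 133, 111, 143, 186, 16, 120, 112, 52, 193, 167, 169, 184, 1}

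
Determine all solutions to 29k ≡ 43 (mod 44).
3

Since gcd(29, 44) = 1 divides 43, a solution exists.
Multiply both sides by the inverse of 29 mod 44:
  29^(-1) mod 44 = 41
  x ≡ 41 × 43 ≡ 1763 ≡ 3 (mod 44)
Verification: 29 × 3 = 87 = 1 × 44 + 43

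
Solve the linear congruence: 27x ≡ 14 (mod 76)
54

Since gcd(27, 76) = 1 divides 14, a solution exists.
Multiply both sides by the inverse of 27 mod 76:
  27^(-1) mod 76 = 31
  x ≡ 31 × 14 ≡ 434 ≡ 54 (mod 76)
Verification: 27 × 54 = 1458 = 19 × 76 + 14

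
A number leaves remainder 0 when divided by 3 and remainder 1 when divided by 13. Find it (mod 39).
M = 3 × 13 = 39. M₁ = 13, y₁ ≡ 1 (mod 3). M₂ = 3, y₂ ≡ 9 (mod 13). z = 0×13×1 + 1×3×9 ≡ 27 (mod 39)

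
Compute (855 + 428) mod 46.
41

(855 + 428) = 1283
1283 mod 46 = 41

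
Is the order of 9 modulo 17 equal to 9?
No, the actual order is 8, not 9.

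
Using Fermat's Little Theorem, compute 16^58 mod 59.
By Fermat's Little Theorem, 16^{58} ≡ 1 (mod 59) since 59 is prime and gcd(16, 59) = 1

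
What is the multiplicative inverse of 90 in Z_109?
86

Using Extended Euclidean Algorithm:
gcd(90, 109) = 1
Bezout coefficients: 90 × -23 + 109 × 19 = 1
So 90 × -23 ≡ 1 (mod 109)
The inverse is -23 mod 109 = 86
Verification: 90 × 86 = 7740 = 71 × 109 + 1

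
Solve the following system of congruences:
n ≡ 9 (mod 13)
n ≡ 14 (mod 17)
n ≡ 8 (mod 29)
269

Using the Chinese Remainder Theorem:
M = product of moduli = 6409
For equation 1: M_1 = 493, 493 ≡ 12 (mod 13), inverse of 493 mod 13 is 12 (check: 12 × 12 = 144 ≡ 1 (mod 13))
For equation 2: M_2 = 377, 377 ≡ 3 (mod 17), inverse of 377 mod 17 is 6 (check: 3 × 6 = 18 ≡ 1 (mod 17))
For equation 3: M_3 = 221, 221 ≡ 18 (mod 29), inverse of 221 mod 29 is 21 (check: 18 × 21 = 378 ≡ 1 (mod 29))
Combine: n ≡ Σ r_i×M_i×(M_i⁻¹ mod m_i) = 9×493×12 + 14×377×6 + 8×221×21 = 53244 + 31668 + 37128 = 122040
122040 mod 6409 = 269
n ≡ 269 (mod 6409)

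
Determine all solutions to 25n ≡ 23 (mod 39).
29

Since gcd(25, 39) = 1 divides 23, a solution exists.
Multiply both sides by the inverse of 25 mod 39:
  25^(-1) mod 39 = 25
  x ≡ 25 × 23 ≡ 575 ≡ 29 (mod 39)
Verification: 25 × 29 = 725 = 18 × 39 + 23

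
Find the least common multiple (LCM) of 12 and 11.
132

First find GCD(12, 11) using the Euclidean algorithm:
12 = 1 × 11 + 1
11 = 11 × 1 + 0
GCD(12, 11) = 1

LCM formula: LCM(a, b) = (a × b) / GCD(a, b)
LCM(12, 11) = (12 × 11) / 1
LCM(12, 11) = 132 / 1
LCM(12, 11) = 132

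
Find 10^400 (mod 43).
Using Fermat: 10^{42} ≡ 1 (mod 43). 400 ≡ 22 (mod 42). So 10^{400} ≡ 10^{22} ≡ 10 (mod 43)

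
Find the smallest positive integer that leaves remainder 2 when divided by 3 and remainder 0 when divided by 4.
M = 3 × 4 = 12. M₁ = 4, y₁ ≡ 1 (mod 3). M₂ = 3, y₂ ≡ 3 (mod 4). r = 2×4×1 + 0×3×3 ≡ 8 (mod 12). The smallest positive such number is 8.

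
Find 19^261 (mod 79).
Using Fermat: 19^{78} ≡ 1 (mod 79). 261 ≡ 27 (mod 78). So 19^{261} ≡ 19^{27} ≡ 18 (mod 79)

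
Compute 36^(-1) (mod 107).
3

Using Extended Euclidean Algorithm:
gcd(36, 107) = 1
Bezout coefficients: 36 × 3 + 107 × -1 = 1
So 36 × 3 ≡ 1 (mod 107)
The inverse is 3 mod 107 = 3
Verification: 36 × 3 = 108 = 1 × 107 + 1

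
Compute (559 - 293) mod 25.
16

(559 - 293) = 266
266 mod 25 = 16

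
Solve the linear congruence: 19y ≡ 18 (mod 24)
6

Since gcd(19, 24) = 1 divides 18, a solution exists.
Multiply both sides by the inverse of 19 mod 24:
  19^(-1) mod 24 = 19
  x ≡ 19 × 18 ≡ 342 ≡ 6 (mod 24)
Verification: 19 × 6 = 114 = 4 × 24 + 18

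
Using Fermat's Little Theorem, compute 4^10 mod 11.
By Fermat's Little Theorem, 4^{10} ≡ 1 (mod 11) since 11 is prime and gcd(4, 11) = 1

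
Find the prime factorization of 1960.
2^3 × 5 × 7^2

Divide by primes starting from smallest:
1960 ÷ 2 = 980
980 ÷ 2 = 490
490 ÷ 2 = 245
245 ÷ 5 = 49
49 ÷ 7 = 7
7 ÷ 7 = 1

1960 = 2^3 × 5 × 7^2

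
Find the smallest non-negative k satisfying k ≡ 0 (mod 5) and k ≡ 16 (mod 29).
M = 5 × 29 = 145. M₁ = 29, y₁ ≡ 4 (mod 5). M₂ = 5, y₂ ≡ 6 (mod 29). k = 0×29×4 + 16×5×6 ≡ 45 (mod 145)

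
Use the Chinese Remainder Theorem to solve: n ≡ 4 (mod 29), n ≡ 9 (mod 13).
178

Using the Chinese Remainder Theorem:
M = product of moduli = 377
For equation 1: M_1 = 13, 13 ≡ 13 (mod 29), inverse of 13 mod 29 is 9 (check: 13 × 9 = 117 ≡ 1 (mod 29))
For equation 2: M_2 = 29, 29 ≡ 3 (mod 13), inverse of 29 mod 13 is 9 (check: 3 × 9 = 27 ≡ 1 (mod 13))
Combine: n ≡ Σ r_i×M_i×(M_i⁻¹ mod m_i) = 4×13×9 + 9×29×9 = 468 + 2349 = 2817
2817 mod 377 = 178
n ≡ 178 (mod 377)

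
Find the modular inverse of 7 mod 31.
7^(-1) ≡ 9 (mod 31). Verification: 7 × 9 = 63 ≡ 1 (mod 31)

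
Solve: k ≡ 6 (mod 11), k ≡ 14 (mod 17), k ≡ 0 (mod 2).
M = 11 × 17 × 2 = 374. M₁ = 34, y₁ ≡ 1 (mod 11). M₂ = 22, y₂ ≡ 7 (mod 17). M₃ = 187, y₃ ≡ 1 (mod 2). k = 6×34×1 + 14×22×7 + 0×187×1 ≡ 116 (mod 374)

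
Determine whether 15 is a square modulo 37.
By Euler's criterion: 15^{18} ≡ 36 (mod 37). Since this equals -1 (≡ 36), 15 is not a QR.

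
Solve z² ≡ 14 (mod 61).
The square roots of 14 mod 61 are 21 and 40. Verify: 21² = 441 ≡ 14 (mod 61)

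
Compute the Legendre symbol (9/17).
(9/17) = 9^{8} mod 17 = 1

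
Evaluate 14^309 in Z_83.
Using Fermat: 14^{82} ≡ 1 (mod 83). 309 ≡ 63 (mod 82). So 14^{309} ≡ 14^{63} ≡ 24 (mod 83)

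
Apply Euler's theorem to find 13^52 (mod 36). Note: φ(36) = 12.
By Euler: 13^{12} ≡ 1 (mod 36) since gcd(13, 36) = 1. 52 = 4×12 + 4. So 13^{52} ≡ 13^{4} ≡ 13 (mod 36)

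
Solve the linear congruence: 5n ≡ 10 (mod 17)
2

Since gcd(5, 17) = 1 divides 10, a solution exists.
Multiply both sides by the inverse of 5 mod 17:
  5^(-1) mod 17 = 7
  x ≡ 7 × 10 ≡ 70 ≡ 2 (mod 17)
Verification: 5 × 2 = 10 = 0 × 17 + 10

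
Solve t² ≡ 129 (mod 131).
The square roots of 129 mod 131 are 28 and 103. Verify: 28² = 784 ≡ 129 (mod 131)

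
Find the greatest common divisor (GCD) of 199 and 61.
1

Using the Euclidean algorithm:
199 = 3 × 61 + 16
61 = 3 × 16 + 13
16 = 1 × 13 + 3
13 = 4 × 3 + 1
3 = 3 × 1 + 0

GCD(199, 61) = 1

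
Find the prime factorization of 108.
2^2 × 3^3

Divide by primes starting from smallest:
108 ÷ 2 = 54
54 ÷ 2 = 27
27 ÷ 3 = 9
9 ÷ 3 = 3
3 ÷ 3 = 1

108 = 2^2 × 3^3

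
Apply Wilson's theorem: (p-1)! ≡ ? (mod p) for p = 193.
By Wilson's theorem, (192)! ≡ -1 ≡ 192 (mod 193)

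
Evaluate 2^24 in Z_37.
Using repeated squaring. 24 = 16 + 8 (binary 11000). Repeated squaring mod 37: 2^1 ≡ 2; 2^2 ≡ 2² = 4 ≡ 4; 2^4 ≡ 4² = 16 ≡ 16; 2^8 ≡ 16² = 256 ≡ 34; 2^16 ≡ 34² = 1156 ≡ 9. Multiply: 2^24 = 2^16 × 2^8 ≡ 9 × 34 (mod 37): 9 × 34 = 306 ≡ 10. So 2^24 ≡ 10 (mod 37).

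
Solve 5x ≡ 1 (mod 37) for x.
15

Using Extended Euclidean Algorithm:
gcd(5, 37) = 1
Bezout coefficients: 5 × 15 + 37 × -2 = 1
So 5 × 15 ≡ 1 (mod 37)
The inverse is 15 mod 37 = 15
Verification: 5 × 15 = 75 = 2 × 37 + 1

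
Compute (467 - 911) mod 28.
4

(467 - 911) = -444
-444 mod 28 = 4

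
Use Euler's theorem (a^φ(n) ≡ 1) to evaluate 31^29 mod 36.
By Euler: 31^{12} ≡ 1 (mod 36) since gcd(31, 36) = 1. 29 = 2×12 + 5. So 31^{29} ≡ 31^{5} ≡ 7 (mod 36)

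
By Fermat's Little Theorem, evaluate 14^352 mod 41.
By Fermat: 14^{40} ≡ 1 (mod 41). 352 = 8×40 + 32. So 14^{352} ≡ 14^{32} ≡ 1 (mod 41)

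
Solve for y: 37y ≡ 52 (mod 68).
40

Since gcd(37, 68) = 1 divides 52, a solution exists.
Multiply both sides by the inverse of 37 mod 68:
  37^(-1) mod 68 = 57
  x ≡ 57 × 52 ≡ 2964 ≡ 40 (mod 68)
Verification: 37 × 40 = 1480 = 21 × 68 + 52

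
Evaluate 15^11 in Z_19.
Using repeated squaring. 11 = 8 + 2 + 1 (binary 1011). Repeated squaring mod 19: 15^1 ≡ 15; 15^2 ≡ 15² = 225 ≡ 16; 15^4 ≡ 16² = 256 ≡ 9; 15^8 ≡ 9² = 81 ≡ 5. Multiply: 15^11 = 15^8 × 15^2 × 15^1 ≡ 5 × 16 × 15 (mod 19): 5 × 16 = 80 ≡ 4; 4 × 15 = 60 ≡ 3. So 15^11 ≡ 3 (mod 19).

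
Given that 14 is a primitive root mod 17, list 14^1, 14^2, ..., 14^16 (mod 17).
g^1, g^2, ..., g^{16} mod 17: {14, 9, 7, 13, 12, 15, 6, 16, 3, 8, 10, 4, 5, 2, 11, 1}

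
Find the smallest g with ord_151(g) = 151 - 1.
p - 1 = 150 has prime divisors 2, 3, 5. h is a primitive root mod 151 iff h^(150/q) ≢ 1 (mod 151) for each such q.
h = 2: 2^75 ≡ 1, 2^50 ≡ 32, 2^30 ≡ 1 (mod 151); 2^75 ≡ 1, so not a primitive root.
h = 3: 3^75 ≡ 150, 3^50 ≡ 1, 3^30 ≡ 59 (mod 151); 3^50 ≡ 1, so not a primitive root.
h = 4: 4^75 ≡ 1, 4^50 ≡ 118, 4^30 ≡ 1 (mod 151); 4^75 ≡ 1, so not a primitive root.
h = 5: 5^75 ≡ 1, 5^50 ≡ 32, 5^30 ≡ 8 (mod 151); 5^75 ≡ 1, so not a primitive root.
h = 6: 6^75 ≡ 150, 6^50 ≡ 32, 6^30 ≡ 59 (mod 151); none is 1, so 6 has order 150 and is a primitive root.
The smallest primitive root mod 151 is g = 6.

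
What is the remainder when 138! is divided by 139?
By Wilson's theorem, (138)! ≡ -1 ≡ 138 (mod 139)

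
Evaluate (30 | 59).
(30/59) = 30^{29} mod 59 = -1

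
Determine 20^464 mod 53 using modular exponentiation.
Using Fermat: 20^{52} ≡ 1 (mod 53). 464 ≡ 48 (mod 52). So 20^{464} ≡ 20^{48} ≡ 15 (mod 53)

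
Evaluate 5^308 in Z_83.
Using Fermat: 5^{82} ≡ 1 (mod 83). 308 ≡ 62 (mod 82). So 5^{308} ≡ 5^{62} ≡ 59 (mod 83)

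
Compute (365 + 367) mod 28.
4

(365 + 367) = 732
732 mod 28 = 4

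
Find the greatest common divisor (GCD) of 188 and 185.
1

Using the Euclidean algorithm:
188 = 1 × 185 + 3
185 = 61 × 3 + 2
3 = 1 × 2 + 1
2 = 2 × 1 + 0

GCD(188, 185) = 1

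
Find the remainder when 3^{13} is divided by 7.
By Fermat: 3^{6} ≡ 1 (mod 7). 13 = 2×6 + 1. So 3^{13} ≡ 3^{1} ≡ 3 (mod 7)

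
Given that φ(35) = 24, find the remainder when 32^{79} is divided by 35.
By Euler: 32^{24} ≡ 1 (mod 35) since gcd(32, 35) = 1. 79 = 3×24 + 7. So 32^{79} ≡ 32^{7} ≡ 18 (mod 35)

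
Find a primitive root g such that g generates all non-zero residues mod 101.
p - 1 = 100 has prime divisors 2, 5. h is a primitive root mod 101 iff h^(100/q) ≢ 1 (mod 101) for each such q.
h = 2: 2^50 ≡ 100, 2^20 ≡ 95 (mod 101); none is 1, so 2 has order 100 and is a primitive root.
The smallest primitive root mod 101 is g = 2.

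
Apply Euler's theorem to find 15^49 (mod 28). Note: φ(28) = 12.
By Euler: 15^{12} ≡ 1 (mod 28) since gcd(15, 28) = 1. 49 = 4×12 + 1. So 15^{49} ≡ 15^{1} ≡ 15 (mod 28)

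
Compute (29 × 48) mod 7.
6

(29 × 48) = 1392
1392 mod 7 = 6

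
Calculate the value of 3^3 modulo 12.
3 = 2 + 1 (binary 11). Repeated squaring mod 12: 3^1 ≡ 3; 3^2 ≡ 3² = 9 ≡ 9. Multiply: 3^3 = 3^2 × 3^1 ≡ 9 × 3 (mod 12): 9 × 3 = 27 ≡ 3. So 3^3 ≡ 3 (mod 12).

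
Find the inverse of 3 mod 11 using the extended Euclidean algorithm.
Extended GCD: 3(4) + 11(-1) = 1. So 3^(-1) ≡ 4 ≡ 4 (mod 11). Verify: 3 × 4 = 12 ≡ 1 (mod 11)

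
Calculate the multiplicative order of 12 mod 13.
Powers of 12 mod 13: 12^1≡12, 12^2≡1. Order = 2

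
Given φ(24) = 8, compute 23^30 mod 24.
By Euler: 23^{8} ≡ 1 (mod 24) since gcd(23, 24) = 1. 30 = 3×8 + 6. So 23^{30} ≡ 23^{6} ≡ 1 (mod 24)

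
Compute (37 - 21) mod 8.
0

(37 - 21) = 16
16 mod 8 = 0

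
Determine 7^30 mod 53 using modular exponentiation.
Using repeated squaring. 30 = 16 + 8 + 4 + 2 (binary 11110). Repeated squaring mod 53: 7^1 ≡ 7; 7^2 ≡ 7² = 49 ≡ 49; 7^4 ≡ 49² = 2401 ≡ 16; 7^8 ≡ 16² = 256 ≡ 44; 7^16 ≡ 44² = 1936 ≡ 28. Multiply: 7^30 = 7^16 × 7^8 × 7^4 × 7^2 ≡ 28 × 44 × 16 × 49 (mod 53): 28 × 44 = 1232 ≡ 13; 13 × 16 = 208 ≡ 49; 49 × 49 = 2401 ≡ 16. So 7^30 ≡ 16 (mod 53).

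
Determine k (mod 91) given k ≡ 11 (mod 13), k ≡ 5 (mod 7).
89

Using the Chinese Remainder Theorem:
M = product of moduli = 91
For equation 1: M_1 = 7, 7 ≡ 7 (mod 13), inverse of 7 mod 13 is 2 (check: 7 × 2 = 14 ≡ 1 (mod 13))
For equation 2: M_2 = 13, 13 ≡ 6 (mod 7), inverse of 13 mod 7 is 6 (check: 6 × 6 = 36 ≡ 1 (mod 7))
Combine: k ≡ Σ r_i×M_i×(M_i⁻¹ mod m_i) = 11×7×2 + 5×13×6 = 154 + 390 = 544
544 mod 91 = 89
k ≡ 89 (mod 91)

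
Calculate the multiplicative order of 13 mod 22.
Powers of 13 mod 22: 13^1≡13, 13^2≡15, 13^3≡19, 13^4≡5, 13^5≡21, 13^6≡9, 13^7≡7, 13^8≡3, 13^9≡17, 13^10≡1. Order = 10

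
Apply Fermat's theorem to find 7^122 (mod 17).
By Fermat: 7^{16} ≡ 1 (mod 17). 122 = 7×16 + 10. So 7^{122} ≡ 7^{10} ≡ 2 (mod 17)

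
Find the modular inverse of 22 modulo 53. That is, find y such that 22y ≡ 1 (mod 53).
41

Using Extended Euclidean Algorithm:
gcd(22, 53) = 1
Bezout coefficients: 22 × -12 + 53 × 5 = 1
So 22 × -12 ≡ 1 (mod 53)
The inverse is -12 mod 53 = 41
Verification: 22 × 41 = 902 = 17 × 53 + 1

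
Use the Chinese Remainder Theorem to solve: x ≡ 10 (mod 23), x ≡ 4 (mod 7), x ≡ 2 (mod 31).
746

Using the Chinese Remainder Theorem:
M = product of moduli = 4991
For equation 1: M_1 = 217, 217 ≡ 10 (mod 23), inverse of 217 mod 23 is 7 (check: 10 × 7 = 70 ≡ 1 (mod 23))
For equation 2: M_2 = 713, 713 ≡ 6 (mod 7), inverse of 713 mod 7 is 6 (check: 6 × 6 = 36 ≡ 1 (mod 7))
For equation 3: M_3 = 161, 161 ≡ 6 (mod 31), inverse of 161 mod 31 is 26 (check: 6 × 26 = 156 ≡ 1 (mod 31))
Combine: x ≡ Σ r_i×M_i×(M_i⁻¹ mod m_i) = 10×217×7 + 4×713×6 + 2×161×26 = 15190 + 17112 + 8372 = 40674
40674 mod 4991 = 746
x ≡ 746 (mod 4991)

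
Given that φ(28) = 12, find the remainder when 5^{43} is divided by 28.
By Euler: 5^{12} ≡ 1 (mod 28) since gcd(5, 28) = 1. 43 = 3×12 + 7. So 5^{43} ≡ 5^{7} ≡ 5 (mod 28)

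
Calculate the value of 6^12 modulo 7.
Using Fermat: 6^{6} ≡ 1 (mod 7). 12 ≡ 0 (mod 6). So 6^{12} ≡ 6^{0} ≡ 1 (mod 7)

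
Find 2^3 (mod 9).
3 = 2 + 1 (binary 11). Repeated squaring mod 9: 2^1 ≡ 2; 2^2 ≡ 2² = 4 ≡ 4. Multiply: 2^3 = 2^2 × 2^1 ≡ 4 × 2 (mod 9): 4 × 2 = 8 ≡ 8. So 2^3 ≡ 8 (mod 9).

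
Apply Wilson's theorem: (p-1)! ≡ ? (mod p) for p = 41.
By Wilson's theorem, (40)! ≡ -1 ≡ 40 (mod 41)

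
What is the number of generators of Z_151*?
Number of primitive roots mod 151 = φ(150) = 40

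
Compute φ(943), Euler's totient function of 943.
880

Prime factorization: 943 = 23 × 41
Using the formula φ(n) = n × Π(1 - 1/p) for each prime factor p:
φ(943) = 943 × (1 - 1/23) × (1 - 1/41)
φ(943) = 880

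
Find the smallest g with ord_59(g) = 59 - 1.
p - 1 = 58 has prime divisors 2, 29. h is a primitive root mod 59 iff h^(58/q) ≢ 1 (mod 59) for each such q.
h = 2: 2^29 ≡ 58, 2^2 ≡ 4 (mod 59); none is 1, so 2 has order 58 and is a primitive root.
The smallest primitive root mod 59 is g = 2.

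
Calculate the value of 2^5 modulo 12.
5 = 4 + 1 (binary 101). Repeated squaring mod 12: 2^1 ≡ 2; 2^2 ≡ 2² = 4 ≡ 4; 2^4 ≡ 4² = 16 ≡ 4. Multiply: 2^5 = 2^4 × 2^1 ≡ 4 × 2 (mod 12): 4 × 2 = 8 ≡ 8. So 2^5 ≡ 8 (mod 12).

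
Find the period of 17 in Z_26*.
Powers of 17 mod 26: 17^1≡17, 17^2≡3, 17^3≡25, 17^4≡9, 17^5≡23, 17^6≡1. Order = 6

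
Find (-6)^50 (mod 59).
Using repeated squaring. (-6) ≡ 53 (mod 59). 50 = 32 + 16 + 2 (binary 110010). Repeated squaring mod 59: 53^1 ≡ 53; 53^2 ≡ 53² = 2809 ≡ 36; 53^4 ≡ 36² = 1296 ≡ 57; 53^8 ≡ 57² = 3249 ≡ 4; 53^16 ≡ 4² = 16 ≡ 16; 53^32 ≡ 16² = 256 ≡ 20. Multiply: (-6)^50 ≡ 53^32 × 53^16 × 53^2 ≡ 20 × 16 × 36 (mod 59): 20 × 16 = 320 ≡ 25; 25 × 36 = 900 ≡ 15. So (-6)^50 ≡ 15 (mod 59).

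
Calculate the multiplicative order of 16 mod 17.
Powers of 16 mod 17: 16^1≡16, 16^2≡1. Order = 2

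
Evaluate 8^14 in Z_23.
Using repeated squaring. 14 = 8 + 4 + 2 (binary 1110). Repeated squaring mod 23: 8^1 ≡ 8; 8^2 ≡ 8² = 64 ≡ 18; 8^4 ≡ 18² = 324 ≡ 2; 8^8 ≡ 2² = 4 ≡ 4. Multiply: 8^14 = 8^8 × 8^4 × 8^2 ≡ 4 × 2 × 18 (mod 23): 4 × 2 = 8 ≡ 8; 8 × 18 = 144 ≡ 6. So 8^14 ≡ 6 (mod 23).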